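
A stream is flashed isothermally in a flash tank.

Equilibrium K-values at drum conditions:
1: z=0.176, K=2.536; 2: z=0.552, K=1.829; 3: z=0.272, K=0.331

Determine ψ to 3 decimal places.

ψ = 0.806

Material balance + equilibrium reduce to Σ zᵢ(Kᵢ−1)/(1+ψ(Kᵢ−1)) = 0.
g(0) = ΣzᵢKᵢ − 1 = 0.546 and g(1) = 1 − Σzᵢ/Kᵢ = -0.193, so a root lies in (0, 1).
Iterate (Newton) starting at ψ = 0.53:
  ψ = 0.530: g = 0.1850, g' = -0.602 → ψ = 0.838
  ψ = 0.838: g = -0.0256, g' = -0.841 → ψ = 0.807
  ψ = 0.807: g = -0.0007, g' = -0.794 → ψ = 0.806
Converged at ψ = 0.806.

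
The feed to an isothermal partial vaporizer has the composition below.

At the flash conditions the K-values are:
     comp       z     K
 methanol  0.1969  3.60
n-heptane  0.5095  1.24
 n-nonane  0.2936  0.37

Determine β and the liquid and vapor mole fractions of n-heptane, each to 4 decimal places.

β = 0.6180, x_n-heptane = 0.4437, y_n-heptane = 0.5502

Newton iteration, β⁰ = 0.5:
  β = 0.5000: g = 0.06173, g' = -0.5234 → β = 0.6180
Converged at β = 0.6180.
Compositions from xᵢ = zᵢ/(1+β(Kᵢ−1)), yᵢ = Kᵢxᵢ:
  methanol: x = 0.0755, y = 0.2719
  n-heptane: x = 0.4437, y = 0.5502
  n-nonane: x = 0.4808, y = 0.1779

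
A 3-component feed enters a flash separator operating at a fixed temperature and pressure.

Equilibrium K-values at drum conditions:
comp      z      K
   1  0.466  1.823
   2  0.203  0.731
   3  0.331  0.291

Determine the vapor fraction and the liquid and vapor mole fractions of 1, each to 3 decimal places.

Rachford–Rice: g(ψ) = Σ zᵢ(Kᵢ−1)/(1+ψ(Kᵢ−1)) = 0.
g(0) = ΣzᵢKᵢ − 1 = 0.094 and g(1) = 1 − Σzᵢ/Kᵢ = -0.671, so a root lies in (0, 1).
Newton–Raphson from ψ = 0.68:
  ψ = 0.680: g = -0.2741, g' = -0.772 → ψ = 0.325
  ψ = 0.325: g = -0.0622, g' = -0.495 → ψ = 0.199
  ψ = 0.199: g = -0.0015, g' = -0.475 → ψ = 0.196
Converged at ψ = 0.196.
Compositions from xᵢ = zᵢ/(1+ψ(Kᵢ−1)), yᵢ = Kᵢxᵢ:
  1: x = 0.401, y = 0.731
  2: x = 0.214, y = 0.157
  3: x = 0.384, y = 0.112

ψ = 0.196, x_1 = 0.401, y_1 = 0.731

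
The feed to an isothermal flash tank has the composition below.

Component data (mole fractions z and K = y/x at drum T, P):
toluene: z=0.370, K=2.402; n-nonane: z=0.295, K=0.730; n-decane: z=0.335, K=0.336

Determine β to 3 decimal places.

Material balance + equilibrium reduce to Σ zᵢ(Kᵢ−1)/(1+β(Kᵢ−1)) = 0.
Check two-phase: ΣzᵢKᵢ = 1.217 > 1 and Σzᵢ/Kᵢ = 1.555 > 1, so g(0) = 0.217 > 0 and g(1) = -0.555 < 0.
Iterate (Newton) starting at β = 0.5:
  β = 0.500: g = -0.1201, g' = -0.611 → β = 0.303
  β = 0.303: g = -0.0014, g' = -0.615 → β = 0.301
Converged at β = 0.301.

β = 0.301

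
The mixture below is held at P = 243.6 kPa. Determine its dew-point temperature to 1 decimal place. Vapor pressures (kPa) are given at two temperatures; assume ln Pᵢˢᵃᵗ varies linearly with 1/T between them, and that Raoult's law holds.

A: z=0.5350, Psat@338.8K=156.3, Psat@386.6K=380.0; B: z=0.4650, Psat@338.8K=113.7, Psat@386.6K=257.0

T = 371.5 K

Dew-point temperature: Σzᵢ·P/Pᵢˢᵃᵗ(T) = 1. Interpolate ln Pᵢˢᵃᵗ = aᵢ + bᵢ/T.
  T = 338.8 K: ΣzᵢP/Pᵢˢᵃᵗ = 1.8301
  T = 386.6 K: ΣzᵢP/Pᵢˢᵃᵗ = 0.7837
  T = 362.7 K: ΣzᵢP/Pᵢˢᵃᵗ = 1.1644
  T = 374.6 K: ΣzᵢP/Pᵢˢᵃᵗ = 0.9500
  T = 368.6 K: ΣzᵢP/Pᵢˢᵃᵗ = 1.0509
  T = 371.6 K: ΣzᵢP/Pᵢˢᵃᵗ = 0.9988
  T = 370.1 K: ΣzᵢP/Pᵢˢᵃᵗ = 1.0244
Interpolating between 370.1 K and 371.6 K gives T ≈ 371.5 K.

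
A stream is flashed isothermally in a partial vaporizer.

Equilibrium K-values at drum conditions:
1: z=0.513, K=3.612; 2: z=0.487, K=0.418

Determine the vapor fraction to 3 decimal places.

ψ = 0.695

Binary case is linear: z₁(K₁−1)(1+ψ(K₂−1)) + z₂(K₂−1)(1+ψ(K₁−1)) = 0
⇒ ψ = [z₁(K₁−1)+z₂(K₂−1)] / [−(K₁−1)(K₂−1)] = 1.0565/1.5202 = 0.695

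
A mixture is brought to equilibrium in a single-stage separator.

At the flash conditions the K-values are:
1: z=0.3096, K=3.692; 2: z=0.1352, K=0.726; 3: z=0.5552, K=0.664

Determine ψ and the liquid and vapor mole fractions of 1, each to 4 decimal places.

Let ψ = V/F and solve Σ zᵢ(Kᵢ−1)/(1+ψ(Kᵢ−1)) = 0.
g(0) = ΣzᵢKᵢ − 1 = 0.6099 and g(1) = 1 − Σzᵢ/Kᵢ = -0.1062, so a root lies in (0, 1).
Iterate (Newton) starting at ψ = 0.47:
  ψ = 0.4700: g = 0.10388, g' = -0.5390 → ψ = 0.6627
  ψ = 0.6627: g = 0.01412, g' = -0.4084 → ψ = 0.6973
  ψ = 0.6973: g = 0.00026, g' = -0.3935 → ψ = 0.6980
Converged at ψ = 0.6980.
Compositions from xᵢ = zᵢ/(1+ψ(Kᵢ−1)), yᵢ = Kᵢxᵢ:
  1: x = 0.1075, y = 0.3970
  2: x = 0.1672, y = 0.1214
  3: x = 0.7253, y = 0.4816

ψ = 0.6980, x_1 = 0.1075, y_1 = 0.3970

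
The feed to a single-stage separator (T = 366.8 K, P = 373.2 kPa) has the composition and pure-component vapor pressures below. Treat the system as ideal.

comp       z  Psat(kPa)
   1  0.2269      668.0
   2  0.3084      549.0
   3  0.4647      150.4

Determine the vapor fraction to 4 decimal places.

Raoult's law: Kᵢ = Pᵢˢᵃᵗ/P = Pᵢˢᵃᵗ/373.2.
  K_1 = 668.0/373.2 = 1.789925, K_2 = 549.0/373.2 = 1.471061, K_3 = 150.4/373.2 = 0.403001
Let ψ = V/F and solve Σ zᵢ(Kᵢ−1)/(1+ψ(Kᵢ−1)) = 0.
Feasibility: ΣzᵢKᵢ = 1.0471, Σzᵢ/Kᵢ = 1.4895 — both > 1, two phases present.
Newton iteration, ψ⁰ = 0.5:
  ψ = 0.5000: g = -0.14941, g' = -0.4541 → ψ = 0.1710
  ψ = 0.1710: g = -0.01662, g' = -0.3739 → ψ = 0.1266
  ψ = 0.1266: g = -0.00005, g' = -0.3718 → ψ = 0.1264
Converged at ψ = 0.1264.

ψ = 0.1264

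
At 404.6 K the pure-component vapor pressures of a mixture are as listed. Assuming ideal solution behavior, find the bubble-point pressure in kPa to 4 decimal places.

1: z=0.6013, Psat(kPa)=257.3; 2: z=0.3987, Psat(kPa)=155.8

Pbub = 216.8319 kPa

At the bubble point ψ → 0, so ΣzᵢKᵢ = 1 with Kᵢ = Pᵢˢᵃᵗ/P ⇒ P = ΣzᵢPᵢˢᵃᵗ.
P = 0.6013·257.3 + 0.3987·155.8 = 216.8319 kPa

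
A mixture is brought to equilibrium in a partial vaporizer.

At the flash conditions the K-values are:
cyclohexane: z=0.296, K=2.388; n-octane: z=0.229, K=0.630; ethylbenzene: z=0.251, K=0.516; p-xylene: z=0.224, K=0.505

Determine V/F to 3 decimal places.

Material balance + equilibrium reduce to Σ zᵢ(Kᵢ−1)/(1+V/F(Kᵢ−1)) = 0.
Check two-phase: ΣzᵢKᵢ = 1.094 > 1 and Σzᵢ/Kᵢ = 1.417 > 1, so g(0) = 0.094 > 0 and g(1) = -0.417 < 0.
Newton–Raphson from V/F = 0.36:
  V/F = 0.360: g = -0.1058, g' = -0.463 → V/F = 0.131
  V/F = 0.131: g = 0.0101, g' = -0.572 → V/F = 0.149
Converged at V/F = 0.149.

V/F = 0.149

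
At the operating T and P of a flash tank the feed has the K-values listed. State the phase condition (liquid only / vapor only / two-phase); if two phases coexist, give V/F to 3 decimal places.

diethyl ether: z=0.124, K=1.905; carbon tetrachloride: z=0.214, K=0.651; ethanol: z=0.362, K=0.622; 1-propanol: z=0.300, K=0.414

liquid only

ΣzᵢKᵢ = 0.725; Σzᵢ/Kᵢ = 1.700.
Since ΣzᵢKᵢ < 1 the mixture is below its bubble point — single liquid phase.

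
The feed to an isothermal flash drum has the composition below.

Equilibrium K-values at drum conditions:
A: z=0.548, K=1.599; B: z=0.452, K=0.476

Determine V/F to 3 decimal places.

Iterate (Newton) starting at V/F = 0.5:
  V/F = 0.500: g = -0.0683, g' = -0.344 → V/F = 0.302
  V/F = 0.302: g = -0.0033, g' = -0.316 → V/F = 0.291
Converged at V/F = 0.291.

V/F = 0.291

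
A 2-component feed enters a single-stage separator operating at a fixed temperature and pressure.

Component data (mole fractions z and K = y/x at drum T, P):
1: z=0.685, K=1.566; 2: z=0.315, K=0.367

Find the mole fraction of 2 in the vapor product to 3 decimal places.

y_2 = 0.173

Rachford–Rice: g(ψ) = Σ zᵢ(Kᵢ−1)/(1+ψ(Kᵢ−1)) = 0.
Check two-phase: ΣzᵢKᵢ = 1.188 > 1 and Σzᵢ/Kᵢ = 1.296 > 1, so g(0) = 0.188 > 0 and g(1) = -0.296 < 0.
Newton iteration, ψ⁰ = 0.49:
  ψ = 0.490: g = 0.0145, g' = -0.400 → ψ = 0.526
Converged at ψ = 0.526.
Compositions from xᵢ = zᵢ/(1+ψ(Kᵢ−1)), yᵢ = Kᵢxᵢ:
  1: x = 0.528, y = 0.827
  2: x = 0.472, y = 0.173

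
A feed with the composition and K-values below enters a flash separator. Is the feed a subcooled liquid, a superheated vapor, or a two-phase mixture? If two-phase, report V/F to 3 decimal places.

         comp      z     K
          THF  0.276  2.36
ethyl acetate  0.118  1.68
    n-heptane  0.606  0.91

superheated vapor

ΣzᵢKᵢ = 1.401; Σzᵢ/Kᵢ = 0.853.
Since Σzᵢ/Kᵢ < 1 the mixture is above its dew point — single vapor phase.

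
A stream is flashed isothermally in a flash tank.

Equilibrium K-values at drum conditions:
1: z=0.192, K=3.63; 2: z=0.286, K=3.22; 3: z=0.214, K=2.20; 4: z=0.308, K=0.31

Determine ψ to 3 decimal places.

Newton iteration, ψ⁰ = 0.5:
  ψ = 0.500: g = 0.3551, g' = -1.027 → ψ = 0.846
  ψ = 0.846: g = -0.0058, g' = -1.220 → ψ = 0.841
Converged at ψ = 0.841.

ψ = 0.841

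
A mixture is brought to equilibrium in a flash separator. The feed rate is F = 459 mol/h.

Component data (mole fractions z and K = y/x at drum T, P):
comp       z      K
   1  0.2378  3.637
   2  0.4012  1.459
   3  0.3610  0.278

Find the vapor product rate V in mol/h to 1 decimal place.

Newton–Raphson from V/F = 0.5:
  V/F = 0.5000: g = 0.01235, g' = -0.8244 → V/F = 0.5150
  V/F = 0.5150: g = -0.00004, g' = -0.8296 → V/F = 0.5149
Converged at V/F = 0.5149.
Then V = V/F·F = 0.5149·459 = 236.4 mol/h and L = F − V = 222.6 mol/h.

V = 236.4 mol/h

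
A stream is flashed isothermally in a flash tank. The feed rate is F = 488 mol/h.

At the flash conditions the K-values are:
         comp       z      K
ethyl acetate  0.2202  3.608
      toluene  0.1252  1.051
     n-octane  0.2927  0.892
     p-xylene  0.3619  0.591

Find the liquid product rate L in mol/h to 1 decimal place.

Material balance + equilibrium reduce to Σ zᵢ(Kᵢ−1)/(1+ψ(Kᵢ−1)) = 0.
Feasibility: ΣzᵢKᵢ = 1.4010, Σzᵢ/Kᵢ = 1.1206 — both > 1, two phases present.
Newton iteration, ψ⁰ = 0.31:
  ψ = 0.3100: g = 0.12162, g' = -0.5413 → ψ = 0.5347
  ψ = 0.5347: g = 0.02306, g' = -0.3646 → ψ = 0.5979
  ψ = 0.5979: g = 0.00085, g' = -0.3389 → ψ = 0.6004
Converged at ψ = 0.6004.
Then V = ψ·F = 0.6004·488 = 293.0 mol/h and L = F − V = 195.0 mol/h.

L = 195.0 mol/h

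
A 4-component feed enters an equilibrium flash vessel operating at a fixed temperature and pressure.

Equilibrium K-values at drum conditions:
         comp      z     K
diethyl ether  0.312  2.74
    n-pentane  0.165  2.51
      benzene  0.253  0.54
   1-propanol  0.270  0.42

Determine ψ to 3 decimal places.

ψ = 0.593

Let ψ = V/F and solve Σ zᵢ(Kᵢ−1)/(1+ψ(Kᵢ−1)) = 0.
g(0) = ΣzᵢKᵢ − 1 = 0.519 and g(1) = 1 − Σzᵢ/Kᵢ = -0.291, so a root lies in (0, 1).
Iterate (Newton) starting at ψ = 0.33:
  ψ = 0.330: g = 0.1803, g' = -0.762 → ψ = 0.567
  ψ = 0.567: g = 0.0170, g' = -0.648 → ψ = 0.593
Converged at ψ = 0.593.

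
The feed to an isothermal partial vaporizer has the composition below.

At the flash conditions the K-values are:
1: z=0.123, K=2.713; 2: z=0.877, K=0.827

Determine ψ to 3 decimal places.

ψ = 0.199

Let ψ = V/F and solve Σ zᵢ(Kᵢ−1)/(1+ψ(Kᵢ−1)) = 0.
g(0) = ΣzᵢKᵢ − 1 = 0.059 and g(1) = 1 − Σzᵢ/Kᵢ = -0.106, so a root lies in (0, 1).
Binary case is linear: z₁(K₁−1)(1+ψ(K₂−1)) + z₂(K₂−1)(1+ψ(K₁−1)) = 0
⇒ ψ = [z₁(K₁−1)+z₂(K₂−1)] / [−(K₁−1)(K₂−1)] = 0.0590/0.2963 = 0.199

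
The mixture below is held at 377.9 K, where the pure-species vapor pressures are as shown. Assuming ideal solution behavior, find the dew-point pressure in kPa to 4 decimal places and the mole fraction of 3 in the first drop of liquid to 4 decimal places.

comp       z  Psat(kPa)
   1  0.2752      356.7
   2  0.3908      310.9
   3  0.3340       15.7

Pdew = 42.9140 kPa, x_3 = 0.9129

At the dew point ψ → 1, so Σzᵢ/Kᵢ = 1 with Kᵢ = Pᵢˢᵃᵗ/P ⇒ 1/P = Σzᵢ/Pᵢˢᵃᵗ.
1/P = 0.2752/356.7 + 0.3908/310.9 + 0.3340/15.7 = 0.0233024 ⇒ P = 42.9140 kPa
xᵢ = zᵢP/Pᵢˢᵃᵗ ⇒ x_3 = 0.3340·42.9140/15.7 = 0.9129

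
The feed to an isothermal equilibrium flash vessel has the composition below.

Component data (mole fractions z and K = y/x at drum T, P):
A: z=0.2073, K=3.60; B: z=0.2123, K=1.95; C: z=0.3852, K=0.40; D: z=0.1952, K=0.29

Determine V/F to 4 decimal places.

Material balance + equilibrium reduce to Σ zᵢ(Kᵢ−1)/(1+V/F(Kᵢ−1)) = 0.
Feasibility: ΣzᵢKᵢ = 1.3710, Σzᵢ/Kᵢ = 1.8026 — both > 1, two phases present.
Iterate (Newton) starting at V/F = 0.5:
  V/F = 0.5000: g = -0.17397, g' = -0.8725 → V/F = 0.3006
  V/F = 0.3006: g = 0.00123, g' = -0.9229 → V/F = 0.3019
Converged at V/F = 0.3019.

V/F = 0.3019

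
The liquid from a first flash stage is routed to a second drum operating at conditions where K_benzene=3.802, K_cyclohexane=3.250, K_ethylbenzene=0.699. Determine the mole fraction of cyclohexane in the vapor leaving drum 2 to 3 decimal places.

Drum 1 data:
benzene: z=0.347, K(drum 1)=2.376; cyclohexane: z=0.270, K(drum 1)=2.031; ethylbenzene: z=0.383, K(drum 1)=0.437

Drum 1:
Material balance + equilibrium reduce to Σ zᵢ(Kᵢ−1)/(1+ψ₁(Kᵢ−1)) = 0.
g(0) = ΣzᵢKᵢ − 1 = 0.540 and g(1) = 1 − Σzᵢ/Kᵢ = -0.155, so a root lies in (0, 1).
Iterate (Newton) starting at ψ₁ = 0.49:
  ψ₁ = 0.490: g = 0.1724, g' = -0.593 → ψ₁ = 0.781
  ψ₁ = 0.781: g = -0.0004, g' = -0.627 → ψ₁ = 0.780
Converged at ψ₁ = 0.780.
Drum-1 compositions:
  benzene: x = 0.167, y = 0.398
  cyclohexane: x = 0.150, y = 0.304
  ethylbenzene: x = 0.683, y = 0.298
Drum-2 feed = drum-1 liquid: z₂ = (0.1673, 0.1496, 0.6830).
Drum 2:
Let ψ₂ = V/F and solve Σ zᵢ(Kᵢ−1)/(1+ψ₂(Kᵢ−1)) = 0.
Feasibility: ΣzᵢKᵢ = 1.600, Σzᵢ/Kᵢ = 1.067 — both > 1, two phases present.
Newton iteration, ψ₂⁰ = 0.5:
  ψ₂ = 0.500: g = 0.1117, g' = -0.481 → ψ₂ = 0.732
  ψ₂ = 0.732: g = 0.0172, g' = -0.351 → ψ₂ = 0.781
  ψ₂ = 0.781: g = 0.0004, g' = -0.335 → ψ₂ = 0.782
Converged at ψ₂ = 0.782.
  benzene: x = 0.052, y = 0.199
  cyclohexane: x = 0.054, y = 0.176
  ethylbenzene: x = 0.893, y = 0.624

y_cyclohexane (drum 2) = 0.176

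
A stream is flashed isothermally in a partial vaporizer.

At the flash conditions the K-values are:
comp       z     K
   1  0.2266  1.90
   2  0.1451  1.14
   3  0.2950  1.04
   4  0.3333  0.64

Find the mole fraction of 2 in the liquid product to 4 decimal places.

x_2 = 0.1328

Let β = V/F and solve Σ zᵢ(Kᵢ−1)/(1+β(Kᵢ−1)) = 0.
Check two-phase: ΣzᵢKᵢ = 1.1161 > 1 and Σzᵢ/Kᵢ = 1.0510 > 1, so g(0) = 0.1161 > 0 and g(1) = -0.0510 < 0.
Newton iteration, β⁰ = 0.5:
  β = 0.5000: g = 0.02488, g' = -0.1545 → β = 0.6610
  β = 0.6610: g = 0.00050, g' = -0.1494 → β = 0.6644
Converged at β = 0.6644.
Compositions from xᵢ = zᵢ/(1+β(Kᵢ−1)), yᵢ = Kᵢxᵢ:
  1: x = 0.1418, y = 0.2694
  2: x = 0.1328, y = 0.1513
  3: x = 0.2874, y = 0.2989
  4: x = 0.4381, y = 0.2804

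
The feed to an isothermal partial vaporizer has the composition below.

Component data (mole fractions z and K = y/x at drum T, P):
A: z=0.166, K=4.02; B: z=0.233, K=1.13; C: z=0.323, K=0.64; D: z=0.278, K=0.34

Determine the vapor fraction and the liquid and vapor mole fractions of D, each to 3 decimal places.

ψ = 0.207, x_D = 0.322, y_D = 0.109

Material balance + equilibrium reduce to Σ zᵢ(Kᵢ−1)/(1+ψ(Kᵢ−1)) = 0.
Check two-phase: ΣzᵢKᵢ = 1.232 > 1 and Σzᵢ/Kᵢ = 1.570 > 1, so g(0) = 0.232 > 0 and g(1) = -0.570 < 0.
Newton–Raphson from ψ = 0.65:
  ψ = 0.650: g = -0.2760, g' = -0.619 → ψ = 0.204
  ψ = 0.204: g = 0.0024, g' = -0.794 → ψ = 0.207
Converged at ψ = 0.207.
Compositions from xᵢ = zᵢ/(1+ψ(Kᵢ−1)), yᵢ = Kᵢxᵢ:
  A: x = 0.102, y = 0.411
  B: x = 0.227, y = 0.256
  C: x = 0.349, y = 0.223
  D: x = 0.322, y = 0.109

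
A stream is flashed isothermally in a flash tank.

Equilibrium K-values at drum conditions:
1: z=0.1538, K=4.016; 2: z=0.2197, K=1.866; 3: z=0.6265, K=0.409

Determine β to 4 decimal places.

Material balance + equilibrium reduce to Σ zᵢ(Kᵢ−1)/(1+β(Kᵢ−1)) = 0.
Check two-phase: ΣzᵢKᵢ = 1.2839 > 1 and Σzᵢ/Kᵢ = 1.6878 > 1, so g(0) = 0.2839 > 0 and g(1) = -0.6878 < 0.
Newton–Raphson from β = 0.5:
  β = 0.5000: g = -0.20784, g' = -0.7435 → β = 0.2205
  β = 0.2205: g = 0.01263, g' = -0.9102 → β = 0.2343
  β = 0.2343: g = 0.00015, g' = -0.8889 → β = 0.2345
Converged at β = 0.2345.

β = 0.2345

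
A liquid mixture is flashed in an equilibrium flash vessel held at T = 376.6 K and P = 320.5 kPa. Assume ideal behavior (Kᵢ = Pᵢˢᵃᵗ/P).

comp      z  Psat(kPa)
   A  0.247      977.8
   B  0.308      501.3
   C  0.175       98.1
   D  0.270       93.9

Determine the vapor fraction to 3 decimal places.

Raoult's law: Kᵢ = Pᵢˢᵃᵗ/P = Pᵢˢᵃᵗ/320.5.
  K_A = 977.8/320.5 = 3.05086, K_B = 501.3/320.5 = 1.56412, K_C = 98.1/320.5 = 0.30608, K_D = 93.9/320.5 = 0.29298
Rachford–Rice: g(ψ) = Σ zᵢ(Kᵢ−1)/(1+ψ(Kᵢ−1)) = 0.
Check two-phase: ΣzᵢKᵢ = 1.368 > 1 and Σzᵢ/Kᵢ = 1.771 > 1, so g(0) = 0.368 > 0 and g(1) = -0.771 < 0.
Newton–Raphson from ψ = 0.5:
  ψ = 0.500: g = -0.0956, g' = -0.833 → ψ = 0.385
  ψ = 0.385: g = -0.0024, g' = -0.802 → ψ = 0.382
Converged at ψ = 0.382.

ψ = 0.382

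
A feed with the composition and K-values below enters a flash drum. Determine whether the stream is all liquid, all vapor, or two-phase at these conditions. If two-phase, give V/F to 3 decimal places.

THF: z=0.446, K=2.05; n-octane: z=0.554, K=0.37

two-phase, V/F = 0.180

ΣzᵢKᵢ = 1.119; Σzᵢ/Kᵢ = 1.715.
Both exceed 1, so a two-phase solution exists.
Let ψ = V/F and solve Σ zᵢ(Kᵢ−1)/(1+ψ(Kᵢ−1)) = 0.
Newton iteration, ψ⁰ = 0.39:
  ψ = 0.390: g = -0.1305, g' = -0.634 → ψ = 0.184
  ψ = 0.184: g = -0.0024, g' = -0.627 → ψ = 0.180
Converged at ψ = 0.180.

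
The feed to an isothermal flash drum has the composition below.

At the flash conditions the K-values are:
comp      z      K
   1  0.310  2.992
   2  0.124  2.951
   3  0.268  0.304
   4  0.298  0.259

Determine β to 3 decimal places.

β = 0.317

Newton–Raphson from β = 0.5:
  β = 0.500: g = -0.2050, g' = -1.148 → β = 0.321
  β = 0.321: g = -0.0050, g' = -1.133 → β = 0.317
Converged at β = 0.317.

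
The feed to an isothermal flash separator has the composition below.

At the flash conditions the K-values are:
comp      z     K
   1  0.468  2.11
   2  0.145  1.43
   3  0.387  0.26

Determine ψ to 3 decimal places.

Material balance + equilibrium reduce to Σ zᵢ(Kᵢ−1)/(1+ψ(Kᵢ−1)) = 0.
Check two-phase: ΣzᵢKᵢ = 1.295 > 1 and Σzᵢ/Kᵢ = 1.812 > 1, so g(0) = 0.295 > 0 and g(1) = -0.812 < 0.
Newton iteration, ψ⁰ = 0.5:
  ψ = 0.500: g = -0.0692, g' = -0.791 → ψ = 0.412
  ψ = 0.412: g = -0.0029, g' = -0.730 → ψ = 0.408
Converged at ψ = 0.408.

ψ = 0.408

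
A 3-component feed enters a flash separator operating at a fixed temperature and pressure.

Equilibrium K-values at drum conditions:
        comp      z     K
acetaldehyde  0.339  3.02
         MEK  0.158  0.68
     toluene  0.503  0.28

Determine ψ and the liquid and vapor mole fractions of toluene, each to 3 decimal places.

ψ = 0.210, x_toluene = 0.593, y_toluene = 0.166

Iterate (Newton) starting at ψ = 0.5:
  ψ = 0.500: g = -0.2854, g' = -1.002 → ψ = 0.215
  ψ = 0.215: g = -0.0055, g' = -1.056 → ψ = 0.210
Converged at ψ = 0.210.
Compositions from xᵢ = zᵢ/(1+ψ(Kᵢ−1)), yᵢ = Kᵢxᵢ:
  acetaldehyde: x = 0.238, y = 0.719
  MEK: x = 0.169, y = 0.115
  toluene: x = 0.593, y = 0.166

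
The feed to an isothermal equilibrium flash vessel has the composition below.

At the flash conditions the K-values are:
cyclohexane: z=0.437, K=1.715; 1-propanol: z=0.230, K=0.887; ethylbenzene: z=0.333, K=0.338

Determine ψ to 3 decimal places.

ψ = 0.180

Material balance + equilibrium reduce to Σ zᵢ(Kᵢ−1)/(1+ψ(Kᵢ−1)) = 0.
g(0) = ΣzᵢKᵢ − 1 = 0.066 and g(1) = 1 − Σzᵢ/Kᵢ = -0.499, so a root lies in (0, 1).
Newton iteration, ψ⁰ = 0.5:
  ψ = 0.500: g = -0.1269, g' = -0.451 → ψ = 0.218
  ψ = 0.218: g = -0.0141, g' = -0.370 → ψ = 0.180
Converged at ψ = 0.180.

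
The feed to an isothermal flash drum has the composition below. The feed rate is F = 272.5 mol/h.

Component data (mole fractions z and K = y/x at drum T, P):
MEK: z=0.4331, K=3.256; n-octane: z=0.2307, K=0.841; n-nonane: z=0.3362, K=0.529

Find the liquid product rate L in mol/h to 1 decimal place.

L = 24.5 mol/h

Let ψ = V/F and solve Σ zᵢ(Kᵢ−1)/(1+ψ(Kᵢ−1)) = 0.
g(0) = ΣzᵢKᵢ − 1 = 0.7820 and g(1) = 1 − Σzᵢ/Kᵢ = -0.0429, so a root lies in (0, 1).
Iterate (Newton) starting at ψ = 0.5:
  ψ = 0.5000: g = 0.21217, g' = -0.6213 → ψ = 0.8415
  ψ = 0.8415: g = 0.03243, g' = -0.4748 → ψ = 0.9098
  ψ = 0.9098: g = 0.00011, g' = -0.4729 → ψ = 0.9100
Converged at ψ = 0.9100.
Then V = ψ·F = 0.9100·272.5 = 248.0 mol/h and L = F − V = 24.5 mol/h.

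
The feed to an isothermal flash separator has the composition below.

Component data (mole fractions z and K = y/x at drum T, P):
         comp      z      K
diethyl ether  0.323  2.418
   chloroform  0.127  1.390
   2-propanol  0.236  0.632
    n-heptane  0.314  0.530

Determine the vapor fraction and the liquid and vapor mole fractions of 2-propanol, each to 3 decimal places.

Newton–Raphson from ψ = 0.57:
  ψ = 0.570: g = -0.0177, g' = -0.392 → ψ = 0.525
Converged at ψ = 0.525.
Compositions from xᵢ = zᵢ/(1+ψ(Kᵢ−1)), yᵢ = Kᵢxᵢ:
  diethyl ether: x = 0.185, y = 0.448
  chloroform: x = 0.105, y = 0.147
  2-propanol: x = 0.293, y = 0.185
  n-heptane: x = 0.417, y = 0.221

ψ = 0.525, x_2-propanol = 0.293, y_2-propanol = 0.185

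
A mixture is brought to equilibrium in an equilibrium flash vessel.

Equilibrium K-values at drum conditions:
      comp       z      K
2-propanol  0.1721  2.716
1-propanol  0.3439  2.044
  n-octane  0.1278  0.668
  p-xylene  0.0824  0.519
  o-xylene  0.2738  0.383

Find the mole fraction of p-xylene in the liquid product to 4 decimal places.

Rachford–Rice: g(ψ) = Σ zᵢ(Kᵢ−1)/(1+ψ(Kᵢ−1)) = 0.
g(0) = ΣzᵢKᵢ − 1 = 0.4034 and g(1) = 1 − Σzᵢ/Kᵢ = -0.2966, so a root lies in (0, 1).
Newton iteration, ψ⁰ = 0.5:
  ψ = 0.5000: g = 0.04748, g' = -0.5799 → ψ = 0.5819
  ψ = 0.5819: g = -0.00006, g' = -0.5840 → ψ = 0.5818
Converged at ψ = 0.5818.
Compositions from xᵢ = zᵢ/(1+ψ(Kᵢ−1)), yᵢ = Kᵢxᵢ:
  2-propanol: x = 0.0861, y = 0.2339
  1-propanol: x = 0.2140, y = 0.4373
  n-octane: x = 0.1584, y = 0.1058
  p-xylene: x = 0.1144, y = 0.0594
  o-xylene: x = 0.4271, y = 0.1636

x_p-xylene = 0.1144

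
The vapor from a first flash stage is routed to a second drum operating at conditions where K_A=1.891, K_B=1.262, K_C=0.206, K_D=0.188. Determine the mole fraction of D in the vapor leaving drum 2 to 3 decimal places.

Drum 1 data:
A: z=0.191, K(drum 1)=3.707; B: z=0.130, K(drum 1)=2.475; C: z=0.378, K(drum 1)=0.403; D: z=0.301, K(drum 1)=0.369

y_D (drum 2) = 0.036

Drum 1:
Let ψ₁ = V/F and solve Σ zᵢ(Kᵢ−1)/(1+ψ₁(Kᵢ−1)) = 0.
Check two-phase: ΣzᵢKᵢ = 1.293 > 1 and Σzᵢ/Kᵢ = 1.858 > 1, so g(0) = 0.293 > 0 and g(1) = -0.858 < 0.
Newton iteration, ψ₁⁰ = 0.5:
  ψ₁ = 0.500: g = -0.2691, g' = -0.876 → ψ₁ = 0.193
  ψ₁ = 0.193: g = 0.0178, g' = -1.103 → ψ₁ = 0.209
Converged at ψ₁ = 0.209.
Drum-1 compositions:
  A: x = 0.122, y = 0.452
  B: x = 0.099, y = 0.246
  C: x = 0.432, y = 0.174
  D: x = 0.347, y = 0.128
Drum-2 feed = drum-1 vapor: z₂ = (0.4521, 0.2459, 0.1741, 0.1280).
Drum 2:
Newton iteration, ψ₂⁰ = 0.5:
  ψ₂ = 0.500: g = -0.0685, g' = -0.726 → ψ₂ = 0.406
  ψ₂ = 0.406: g = -0.0047, g' = -0.634 → ψ₂ = 0.398
Converged at ψ₂ = 0.398.
  A: x = 0.334, y = 0.631
  B: x = 0.223, y = 0.281
  C: x = 0.255, y = 0.052
  D: x = 0.189, y = 0.036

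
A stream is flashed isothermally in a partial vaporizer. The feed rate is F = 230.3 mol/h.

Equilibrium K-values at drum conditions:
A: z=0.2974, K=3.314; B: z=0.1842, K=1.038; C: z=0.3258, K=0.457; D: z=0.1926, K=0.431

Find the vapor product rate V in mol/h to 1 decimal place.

Material balance + equilibrium reduce to Σ zᵢ(Kᵢ−1)/(1+β(Kᵢ−1)) = 0.
Feasibility: ΣzᵢKᵢ = 1.4087, Σzᵢ/Kᵢ = 1.4270 — both > 1, two phases present.
Iterate (Newton) starting at β = 0.35:
  β = 0.3500: g = 0.03188, g' = -0.7301 → β = 0.3937
  β = 0.3937: g = 0.00079, g' = -0.6953 → β = 0.3948
Converged at β = 0.3948.
Then V = β·F = 0.3948·230.3 = 90.9 mol/h and L = F − V = 139.4 mol/h.

V = 90.9 mol/h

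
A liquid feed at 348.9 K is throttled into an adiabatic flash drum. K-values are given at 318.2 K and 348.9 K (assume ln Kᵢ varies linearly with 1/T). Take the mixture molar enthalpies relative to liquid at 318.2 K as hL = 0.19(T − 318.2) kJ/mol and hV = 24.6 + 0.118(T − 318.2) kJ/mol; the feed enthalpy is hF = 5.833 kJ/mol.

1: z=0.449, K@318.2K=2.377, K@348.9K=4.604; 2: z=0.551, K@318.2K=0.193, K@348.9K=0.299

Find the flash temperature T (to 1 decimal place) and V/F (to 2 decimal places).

Adiabatic flash: solve Rachford–Rice at each trial T, then check hF = ψ·hV(T) + (1−ψ)·hL(T).
  T = 318.2 K: K = (2.377, 0.193), RR gives ψ = 0.156, H_out = 3.843 kJ/mol
  T = 348.9 K: K = (4.604, 0.299), RR gives ψ = 0.488, H_out = 16.751 kJ/mol
  T = 333.5 K: K = (3.355, 0.242), RR gives ψ = 0.359, H_out = 11.338 kJ/mol
  T = 325.9 K: K = (2.839, 0.217), RR gives ψ = 0.274, H_out = 8.047 kJ/mol
  T = 322.0 K: K = (2.597, 0.205), RR gives ψ = 0.220, H_out = 6.064 kJ/mol
  T = 320.1 K: K = (2.485, 0.199), RR gives ψ = 0.189, H_out = 4.996 kJ/mol
Linear interpolation between T = 320.1 (H_out = 4.996) and T = 322.0 (H_out = 6.064) on hF = 5.833 gives T ≈ 321.6 K, at which ψ = 0.21.

T = 321.6 K, V/F = 0.21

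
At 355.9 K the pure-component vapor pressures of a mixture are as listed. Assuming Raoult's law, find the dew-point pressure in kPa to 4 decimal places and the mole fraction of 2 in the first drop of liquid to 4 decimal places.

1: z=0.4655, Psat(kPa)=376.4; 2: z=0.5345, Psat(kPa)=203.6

At the dew point ψ → 1, so Σzᵢ/Kᵢ = 1 with Kᵢ = Pᵢˢᵃᵗ/P ⇒ 1/P = Σzᵢ/Pᵢˢᵃᵗ.
1/P = 0.4655/376.4 + 0.5345/203.6 = 0.0038620 ⇒ P = 258.9358 kPa
xᵢ = zᵢP/Pᵢˢᵃᵗ ⇒ x_2 = 0.5345·258.9358/203.6 = 0.6798

Pdew = 258.9358 kPa, x_2 = 0.6798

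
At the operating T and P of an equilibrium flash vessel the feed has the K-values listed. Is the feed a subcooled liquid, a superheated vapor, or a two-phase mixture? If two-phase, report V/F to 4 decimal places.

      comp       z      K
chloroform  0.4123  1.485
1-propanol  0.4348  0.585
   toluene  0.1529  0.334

subcooled liquid

ΣzᵢKᵢ = 0.9177; Σzᵢ/Kᵢ = 1.4787.
Since ΣzᵢKᵢ < 1 the mixture is below its bubble point — single liquid phase.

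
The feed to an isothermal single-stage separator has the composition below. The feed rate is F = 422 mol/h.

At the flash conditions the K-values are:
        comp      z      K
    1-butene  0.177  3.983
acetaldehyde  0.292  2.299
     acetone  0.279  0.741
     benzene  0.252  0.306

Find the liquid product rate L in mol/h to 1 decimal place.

L = 159.0 mol/h

Let β = V/F and solve Σ zᵢ(Kᵢ−1)/(1+β(Kᵢ−1)) = 0.
Check two-phase: ΣzᵢKᵢ = 1.660 > 1 and Σzᵢ/Kᵢ = 1.371 > 1, so g(0) = 0.660 > 0 and g(1) = -0.371 < 0.
Newton–Raphson from β = 0.47:
  β = 0.470: g = 0.1135, g' = -0.755 → β = 0.620
  β = 0.620: g = 0.0020, g' = -0.746 → β = 0.623
Converged at β = 0.623.
Then V = β·F = 0.6231·422 = 263.0 mol/h and L = F − V = 159.0 mol/h.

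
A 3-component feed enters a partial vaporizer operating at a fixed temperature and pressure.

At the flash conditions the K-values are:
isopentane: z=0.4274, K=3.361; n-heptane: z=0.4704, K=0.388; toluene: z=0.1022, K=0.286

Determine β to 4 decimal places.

β = 0.4346

Let β = V/F and solve Σ zᵢ(Kᵢ−1)/(1+β(Kᵢ−1)) = 0.
g(0) = ΣzᵢKᵢ − 1 = 0.6482 and g(1) = 1 − Σzᵢ/Kᵢ = -0.6969, so a root lies in (0, 1).
Newton iteration, β⁰ = 0.5:
  β = 0.5000: g = -0.06552, g' = -0.9929 → β = 0.4340
  β = 0.4340: g = 0.00065, g' = -1.0173 → β = 0.4346
Converged at β = 0.4346.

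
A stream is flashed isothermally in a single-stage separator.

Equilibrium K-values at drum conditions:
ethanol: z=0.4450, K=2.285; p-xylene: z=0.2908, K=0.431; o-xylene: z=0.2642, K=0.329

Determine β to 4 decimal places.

Material balance + equilibrium reduce to Σ zᵢ(Kᵢ−1)/(1+β(Kᵢ−1)) = 0.
g(0) = ΣzᵢKᵢ − 1 = 0.2291 and g(1) = 1 − Σzᵢ/Kᵢ = -0.6725, so a root lies in (0, 1).
Newton iteration, β⁰ = 0.5:
  β = 0.5000: g = -0.14990, g' = -0.7257 → β = 0.2934
  β = 0.2934: g = -0.00412, g' = -0.7076 → β = 0.2876
Converged at β = 0.2876.

β = 0.2876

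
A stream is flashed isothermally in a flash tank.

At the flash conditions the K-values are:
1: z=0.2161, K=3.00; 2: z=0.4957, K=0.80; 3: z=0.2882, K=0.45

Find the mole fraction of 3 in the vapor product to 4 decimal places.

Newton–Raphson from β = 0.52:
  β = 0.5200: g = -0.12079, g' = -0.4034 → β = 0.2206
  β = 0.2206: g = 0.01578, g' = -0.5508 → β = 0.2492
  β = 0.2492: g = 0.00039, g' = -0.5240 → β = 0.2500
Converged at β = 0.2500.
Compositions from xᵢ = zᵢ/(1+β(Kᵢ−1)), yᵢ = Kᵢxᵢ:
  1: x = 0.1441, y = 0.4322
  2: x = 0.5218, y = 0.4174
  3: x = 0.3341, y = 0.1504

y_3 = 0.1504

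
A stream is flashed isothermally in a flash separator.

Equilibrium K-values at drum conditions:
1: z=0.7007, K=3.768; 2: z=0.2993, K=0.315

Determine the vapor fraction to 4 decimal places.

ψ = 0.9148

Binary case is linear: z₁(K₁−1)(1+ψ(K₂−1)) + z₂(K₂−1)(1+ψ(K₁−1)) = 0
⇒ ψ = [z₁(K₁−1)+z₂(K₂−1)] / [−(K₁−1)(K₂−1)] = 1.73452/1.89608 = 0.9148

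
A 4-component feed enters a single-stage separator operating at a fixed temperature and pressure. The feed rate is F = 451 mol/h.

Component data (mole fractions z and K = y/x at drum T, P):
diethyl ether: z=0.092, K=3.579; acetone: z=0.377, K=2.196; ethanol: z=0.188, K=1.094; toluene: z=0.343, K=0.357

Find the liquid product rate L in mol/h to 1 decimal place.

Rachford–Rice: g(ψ) = Σ zᵢ(Kᵢ−1)/(1+ψ(Kᵢ−1)) = 0.
g(0) = ΣzᵢKᵢ − 1 = 0.485 and g(1) = 1 − Σzᵢ/Kᵢ = -0.330, so a root lies in (0, 1).
Newton iteration, ψ⁰ = 0.69:
  ψ = 0.690: g = -0.0474, g' = -0.701 → ψ = 0.622
  ψ = 0.622: g = -0.0014, g' = -0.663 → ψ = 0.620
Converged at ψ = 0.620.
Then V = ψ·F = 0.6202·451 = 279.7 mol/h and L = F − V = 171.3 mol/h.

L = 171.3 mol/h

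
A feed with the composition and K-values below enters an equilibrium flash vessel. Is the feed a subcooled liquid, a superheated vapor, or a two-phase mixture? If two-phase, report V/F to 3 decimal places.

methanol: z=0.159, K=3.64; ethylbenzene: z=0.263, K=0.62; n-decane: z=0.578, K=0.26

ΣzᵢKᵢ = 0.892; Σzᵢ/Kᵢ = 2.691.
Since ΣzᵢKᵢ < 1 the mixture is below its bubble point — single liquid phase.

subcooled liquid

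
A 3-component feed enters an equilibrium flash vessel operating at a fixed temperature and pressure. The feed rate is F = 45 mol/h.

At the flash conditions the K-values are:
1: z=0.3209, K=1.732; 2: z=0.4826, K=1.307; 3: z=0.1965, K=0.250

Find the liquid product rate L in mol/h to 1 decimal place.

Rachford–Rice: g(V/F) = Σ zᵢ(Kᵢ−1)/(1+V/F(Kᵢ−1)) = 0.
Check two-phase: ΣzᵢKᵢ = 1.2357 > 1 and Σzᵢ/Kᵢ = 1.3405 > 1, so g(0) = 0.2357 > 0 and g(1) = -0.3405 < 0.
Newton–Raphson from V/F = 0.51:
  V/F = 0.5100: g = 0.06048, g' = -0.4150 → V/F = 0.6557
  V/F = 0.6557: g = -0.00794, g' = -0.5380 → V/F = 0.6410
  V/F = 0.6410: g = -0.00012, g' = -0.5213 → V/F = 0.6407
Converged at V/F = 0.6407.
Then V = V/F·F = 0.6407·45 = 28.8 mol/h and L = F − V = 16.2 mol/h.

L = 16.2 mol/h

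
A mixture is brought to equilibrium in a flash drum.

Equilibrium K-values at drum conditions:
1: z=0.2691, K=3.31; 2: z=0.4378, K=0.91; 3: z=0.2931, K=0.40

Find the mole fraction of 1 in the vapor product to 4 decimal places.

y_1 = 0.4167

Material balance + equilibrium reduce to Σ zᵢ(Kᵢ−1)/(1+V/F(Kᵢ−1)) = 0.
Check two-phase: ΣzᵢKᵢ = 1.4064 > 1 and Σzᵢ/Kᵢ = 1.2951 > 1, so g(0) = 0.4064 > 0 and g(1) = -0.2951 < 0.
Newton–Raphson from V/F = 0.65:
  V/F = 0.6500: g = -0.08165, g' = -0.5170 → V/F = 0.4921
  V/F = 0.4921: g = 0.00016, g' = -0.5308 → V/F = 0.4924
Converged at V/F = 0.4924.
Compositions from xᵢ = zᵢ/(1+V/F(Kᵢ−1)), yᵢ = Kᵢxᵢ:
  1: x = 0.1259, y = 0.4167
  2: x = 0.4581, y = 0.4169
  3: x = 0.4160, y = 0.1664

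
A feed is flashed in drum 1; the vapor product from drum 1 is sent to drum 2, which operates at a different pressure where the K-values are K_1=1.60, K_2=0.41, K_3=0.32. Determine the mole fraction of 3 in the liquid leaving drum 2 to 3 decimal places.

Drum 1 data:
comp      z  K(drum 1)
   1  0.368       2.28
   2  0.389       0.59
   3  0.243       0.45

x_3 (drum 2) = 0.168

Drum 1:
Let ψ₁ = V/F and solve Σ zᵢ(Kᵢ−1)/(1+ψ₁(Kᵢ−1)) = 0.
Feasibility: ΣzᵢKᵢ = 1.178, Σzᵢ/Kᵢ = 1.361 — both > 1, two phases present.
Newton–Raphson from ψ₁ = 0.5:
  ψ₁ = 0.500: g = -0.0977, g' = -0.467 → ψ₁ = 0.291
  ψ₁ = 0.291: g = 0.0030, g' = -0.509 → ψ₁ = 0.297
Converged at ψ₁ = 0.297.
Drum-1 compositions:
  1: x = 0.267, y = 0.608
  2: x = 0.443, y = 0.261
  3: x = 0.290, y = 0.131
Drum-2 feed = drum-1 vapor: z₂ = (0.6080, 0.2613, 0.1307).
Drum 2:
Material balance + equilibrium reduce to Σ zᵢ(Kᵢ−1)/(1+ψ₂(Kᵢ−1)) = 0.
Feasibility: ΣzᵢKᵢ = 1.122, Σzᵢ/Kᵢ = 1.426 — both > 1, two phases present.
Newton iteration, ψ₂⁰ = 0.5:
  ψ₂ = 0.500: g = -0.0727, g' = -0.451 → ψ₂ = 0.339
  ψ₂ = 0.339: g = -0.0050, g' = -0.395 → ψ₂ = 0.326
Converged at ψ₂ = 0.326.
  1: x = 0.508, y = 0.814
  2: x = 0.324, y = 0.133
  3: x = 0.168, y = 0.054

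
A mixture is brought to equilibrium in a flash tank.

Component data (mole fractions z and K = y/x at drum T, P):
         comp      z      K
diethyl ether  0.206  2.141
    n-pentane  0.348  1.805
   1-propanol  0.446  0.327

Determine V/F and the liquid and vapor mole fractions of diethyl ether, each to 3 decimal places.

Newton–Raphson from V/F = 0.5:
  V/F = 0.500: g = -0.1030, g' = -0.682 → V/F = 0.349
  V/F = 0.349: g = -0.0055, g' = -0.620 → V/F = 0.340
Converged at V/F = 0.340.
Compositions from xᵢ = zᵢ/(1+V/F(Kᵢ−1)), yᵢ = Kᵢxᵢ:
  diethyl ether: x = 0.148, y = 0.318
  n-pentane: x = 0.273, y = 0.493
  1-propanol: x = 0.578, y = 0.189

V/F = 0.340, x_diethyl ether = 0.148, y_diethyl ether = 0.318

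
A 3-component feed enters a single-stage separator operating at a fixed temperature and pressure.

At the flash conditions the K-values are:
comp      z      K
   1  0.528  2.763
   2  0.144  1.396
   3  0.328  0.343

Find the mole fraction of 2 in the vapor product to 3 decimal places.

y_2 = 0.154

Iterate (Newton) starting at ψ = 0.5:
  ψ = 0.500: g = 0.2214, g' = -0.793 → ψ = 0.779
  ψ = 0.779: g = -0.0057, g' = -0.899 → ψ = 0.773
Converged at ψ = 0.773.
Compositions from xᵢ = zᵢ/(1+ψ(Kᵢ−1)), yᵢ = Kᵢxᵢ:
  1: x = 0.224, y = 0.618
  2: x = 0.110, y = 0.154
  3: x = 0.666, y = 0.229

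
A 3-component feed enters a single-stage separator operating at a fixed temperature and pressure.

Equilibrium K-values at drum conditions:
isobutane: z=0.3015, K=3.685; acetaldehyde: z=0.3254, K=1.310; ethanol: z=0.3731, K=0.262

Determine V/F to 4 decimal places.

Iterate (Newton) starting at V/F = 0.41:
  V/F = 0.4100: g = 0.08002, g' = -0.9349 → V/F = 0.4956
  V/F = 0.4956: g = 0.00064, g' = -0.9288 → V/F = 0.4963
Converged at V/F = 0.4963.

V/F = 0.4963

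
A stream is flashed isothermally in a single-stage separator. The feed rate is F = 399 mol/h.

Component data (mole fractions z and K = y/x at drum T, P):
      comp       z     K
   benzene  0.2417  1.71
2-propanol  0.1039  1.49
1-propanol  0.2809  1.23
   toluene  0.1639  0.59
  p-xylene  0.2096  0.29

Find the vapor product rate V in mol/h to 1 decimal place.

Newton iteration, ψ⁰ = 0.5:
  ψ = 0.5000: g = -0.08977, g' = -0.3920 → ψ = 0.2710
  ψ = 0.2710: g = -0.01019, g' = -0.3152 → ψ = 0.2387
  ψ = 0.2387: g = -0.00010, g' = -0.3095 → ψ = 0.2383
Converged at ψ = 0.2383.
Then V = ψ·F = 0.2383·399 = 95.1 mol/h and L = F − V = 303.9 mol/h.

V = 95.1 mol/h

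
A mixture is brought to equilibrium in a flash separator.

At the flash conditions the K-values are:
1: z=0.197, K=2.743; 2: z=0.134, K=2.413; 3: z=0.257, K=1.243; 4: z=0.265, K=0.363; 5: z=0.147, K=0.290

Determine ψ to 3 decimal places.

ψ = 0.412

Let ψ = V/F and solve Σ zᵢ(Kᵢ−1)/(1+ψ(Kᵢ−1)) = 0.
g(0) = ΣzᵢKᵢ − 1 = 0.322 and g(1) = 1 − Σzᵢ/Kᵢ = -0.571, so a root lies in (0, 1).
Iterate (Newton) starting at ψ = 0.46:
  ψ = 0.460: g = -0.0323, g' = -0.673 → ψ = 0.412
Converged at ψ = 0.412.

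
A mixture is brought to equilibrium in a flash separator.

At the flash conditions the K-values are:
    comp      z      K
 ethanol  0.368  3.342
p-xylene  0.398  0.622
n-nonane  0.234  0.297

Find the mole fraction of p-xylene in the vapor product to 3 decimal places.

Material balance + equilibrium reduce to Σ zᵢ(Kᵢ−1)/(1+ψ(Kᵢ−1)) = 0.
Feasibility: ΣzᵢKᵢ = 1.547, Σzᵢ/Kᵢ = 1.538 — both > 1, two phases present.
Newton–Raphson from ψ = 0.5:
  ψ = 0.500: g = -0.0422, g' = -0.790 → ψ = 0.447
Converged at ψ = 0.447.
Compositions from xᵢ = zᵢ/(1+ψ(Kᵢ−1)), yᵢ = Kᵢxᵢ:
  ethanol: x = 0.180, y = 0.601
  p-xylene: x = 0.479, y = 0.298
  n-nonane: x = 0.341, y = 0.101

y_p-xylene = 0.298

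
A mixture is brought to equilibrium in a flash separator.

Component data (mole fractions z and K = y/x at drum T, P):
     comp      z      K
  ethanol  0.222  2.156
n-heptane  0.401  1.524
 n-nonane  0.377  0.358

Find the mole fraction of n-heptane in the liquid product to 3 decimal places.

Material balance + equilibrium reduce to Σ zᵢ(Kᵢ−1)/(1+ψ(Kᵢ−1)) = 0.
Feasibility: ΣzᵢKᵢ = 1.225, Σzᵢ/Kᵢ = 1.419 — both > 1, two phases present.
Newton iteration, ψ⁰ = 0.31:
  ψ = 0.310: g = 0.0675, g' = -0.484 → ψ = 0.449
  ψ = 0.449: g = -0.0012, g' = -0.508 → ψ = 0.447
Converged at ψ = 0.447.
Compositions from xᵢ = zᵢ/(1+ψ(Kᵢ−1)), yᵢ = Kᵢxᵢ:
  ethanol: x = 0.146, y = 0.316
  n-heptane: x = 0.325, y = 0.495
  n-nonane: x = 0.529, y = 0.189

x_n-heptane = 0.325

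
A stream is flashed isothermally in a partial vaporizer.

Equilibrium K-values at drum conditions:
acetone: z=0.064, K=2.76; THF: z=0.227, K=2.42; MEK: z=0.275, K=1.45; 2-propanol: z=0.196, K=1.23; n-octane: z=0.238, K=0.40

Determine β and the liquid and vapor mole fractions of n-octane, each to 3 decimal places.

β = 0.900, x_n-octane = 0.517, y_n-octane = 0.207

Newton iteration, β⁰ = 0.63:
  β = 0.630: g = 0.1298, g' = -0.435 → β = 0.928
  β = 0.928: g = -0.0160, g' = -0.585 → β = 0.901
  β = 0.901: g = -0.0004, g' = -0.559 → β = 0.900
Converged at β = 0.900.
Compositions from xᵢ = zᵢ/(1+β(Kᵢ−1)), yᵢ = Kᵢxᵢ:
  acetone: x = 0.025, y = 0.068
  THF: x = 0.100, y = 0.241
  MEK: x = 0.196, y = 0.284
  2-propanol: x = 0.162, y = 0.200
  n-octane: x = 0.517, y = 0.207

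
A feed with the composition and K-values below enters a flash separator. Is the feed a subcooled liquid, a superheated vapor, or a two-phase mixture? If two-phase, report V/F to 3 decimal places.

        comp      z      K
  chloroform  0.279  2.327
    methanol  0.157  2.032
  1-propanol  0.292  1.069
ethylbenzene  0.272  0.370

ΣzᵢKᵢ = 1.381; Σzᵢ/Kᵢ = 1.205.
Both exceed 1, so a two-phase solution exists.
Let ψ = V/F and solve Σ zᵢ(Kᵢ−1)/(1+ψ(Kᵢ−1)) = 0.
Iterate (Newton) starting at ψ = 0.5:
  ψ = 0.500: g = 0.0988, g' = -0.482 → ψ = 0.705
  ψ = 0.705: g = -0.0040, g' = -0.538 → ψ = 0.698
Converged at ψ = 0.698.

two-phase, V/F = 0.698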